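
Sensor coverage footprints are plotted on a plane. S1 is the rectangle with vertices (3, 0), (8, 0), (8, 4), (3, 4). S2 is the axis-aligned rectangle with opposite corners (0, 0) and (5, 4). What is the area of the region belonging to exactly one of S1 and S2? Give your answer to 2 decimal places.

24.00

|S1∩S2|: x∈[3,5], y∈[0,4] → 2·4 = 8.
|S1 △ S2| = |S1| + |S2| − 2·|S1∩S2| = 20 + 20 − 16 = 24.00.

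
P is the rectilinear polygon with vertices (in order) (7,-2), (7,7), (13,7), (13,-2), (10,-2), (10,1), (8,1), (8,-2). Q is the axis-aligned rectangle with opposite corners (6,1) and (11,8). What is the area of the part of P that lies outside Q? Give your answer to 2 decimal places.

24.00

|P| = 48, |P∩Q| = 24.
|P ∖ Q| = |P| − |P∩Q| = 48 − 24 = 24.00.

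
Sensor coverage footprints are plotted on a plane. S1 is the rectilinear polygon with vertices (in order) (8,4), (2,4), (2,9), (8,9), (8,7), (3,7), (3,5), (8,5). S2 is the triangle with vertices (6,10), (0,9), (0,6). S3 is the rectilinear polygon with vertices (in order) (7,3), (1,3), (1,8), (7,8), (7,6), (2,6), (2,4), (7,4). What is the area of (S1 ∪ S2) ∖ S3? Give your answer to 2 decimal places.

|S1 ∪ S2| = 26.9167.
|(S1 ∪ S2) ∩ S3| = 7.
|(S1 ∪ S2) ∖ S3| = 26.9167 − 7 = 19.92.

19.92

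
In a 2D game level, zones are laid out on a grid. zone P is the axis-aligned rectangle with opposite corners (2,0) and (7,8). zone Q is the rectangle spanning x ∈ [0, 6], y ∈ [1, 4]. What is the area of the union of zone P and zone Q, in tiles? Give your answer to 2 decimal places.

By inclusion–exclusion:
Individual areas: |zone P| = 40, |zone Q| = 18.
|zone P∩zone Q|: x∈[2,6], y∈[1,4] → 4·3 = 12.
|zone P ∪ zone Q| = 58 − 12 = 46.00.

46.00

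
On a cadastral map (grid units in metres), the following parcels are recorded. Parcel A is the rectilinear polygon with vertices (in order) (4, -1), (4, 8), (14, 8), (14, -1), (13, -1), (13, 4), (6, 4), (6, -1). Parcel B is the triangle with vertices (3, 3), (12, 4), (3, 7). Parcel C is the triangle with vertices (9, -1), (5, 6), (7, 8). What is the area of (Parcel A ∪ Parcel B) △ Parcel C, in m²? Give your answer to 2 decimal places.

56.76

|Parcel A ∪ Parcel B| = 60.7778.
|(Parcel A ∪ Parcel B) ∩ Parcel C| = 7.5107.
|(Parcel A ∪ Parcel B) △ Parcel C| = 60.7778 + 11 − 15.0214 = 56.76.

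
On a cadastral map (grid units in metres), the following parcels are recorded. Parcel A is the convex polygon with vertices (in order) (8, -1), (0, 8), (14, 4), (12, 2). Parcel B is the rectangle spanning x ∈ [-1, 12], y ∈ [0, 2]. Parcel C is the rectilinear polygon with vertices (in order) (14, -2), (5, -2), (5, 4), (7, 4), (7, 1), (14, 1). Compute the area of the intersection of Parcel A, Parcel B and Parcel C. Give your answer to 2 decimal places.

The intersection is the polygon with vertices (7,2), (7,1), (10.667,1), (9.333,0), (7.111,0), (5.333,2).
By the shoelace formula its area is 4.56.

4.56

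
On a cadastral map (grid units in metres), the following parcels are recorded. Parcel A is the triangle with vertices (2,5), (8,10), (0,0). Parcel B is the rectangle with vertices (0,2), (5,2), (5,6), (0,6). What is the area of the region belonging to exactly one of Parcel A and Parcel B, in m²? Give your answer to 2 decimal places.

18.00

|Parcel A| = 10, |Parcel B| = 20, |Parcel A∩Parcel B| = 6.
|Parcel A △ Parcel B| = |Parcel A| + |Parcel B| − 2·|Parcel A∩Parcel B| = 10 + 20 − 12 = 18.00.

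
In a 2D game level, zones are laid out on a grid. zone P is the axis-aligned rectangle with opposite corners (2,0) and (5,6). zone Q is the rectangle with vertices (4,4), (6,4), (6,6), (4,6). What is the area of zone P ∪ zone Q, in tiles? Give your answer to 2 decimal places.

20.00

By inclusion–exclusion:
Individual areas: |zone P| = 18, |zone Q| = 4.
|zone P∩zone Q|: x∈[4,5], y∈[4,6] → 1·2 = 2.
|zone P ∪ zone Q| = 22 − 2 = 20.00.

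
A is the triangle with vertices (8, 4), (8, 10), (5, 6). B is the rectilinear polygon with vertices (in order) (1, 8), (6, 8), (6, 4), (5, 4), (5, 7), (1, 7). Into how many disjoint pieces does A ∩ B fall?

1

A ∩ B is a single connected region.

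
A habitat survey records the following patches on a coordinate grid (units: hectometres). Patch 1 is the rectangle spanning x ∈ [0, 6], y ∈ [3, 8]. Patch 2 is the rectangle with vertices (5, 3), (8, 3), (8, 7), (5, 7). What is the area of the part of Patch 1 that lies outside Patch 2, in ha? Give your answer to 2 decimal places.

26.00

|Patch 1∩Patch 2|: x∈[5,6], y∈[3,7] → 1·4 = 4.
|Patch 1| = 30.
|Patch 1 ∖ Patch 2| = |Patch 1| − |Patch 1∩Patch 2| = 30 − 4 = 26.00.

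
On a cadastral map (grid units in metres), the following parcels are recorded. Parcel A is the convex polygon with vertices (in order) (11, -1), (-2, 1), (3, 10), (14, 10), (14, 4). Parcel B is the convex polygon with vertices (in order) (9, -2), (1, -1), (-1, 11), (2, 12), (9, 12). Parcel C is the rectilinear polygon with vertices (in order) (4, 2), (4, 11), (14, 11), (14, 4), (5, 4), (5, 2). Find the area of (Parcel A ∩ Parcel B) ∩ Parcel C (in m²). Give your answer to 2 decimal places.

The region (Parcel A ∩ Parcel B) ∩ Parcel C is the polygon with vertices (9,10), (9,4), (5,4), (5,2), (4,2), (4,10).
By the shoelace formula its area is 32.00.

32.00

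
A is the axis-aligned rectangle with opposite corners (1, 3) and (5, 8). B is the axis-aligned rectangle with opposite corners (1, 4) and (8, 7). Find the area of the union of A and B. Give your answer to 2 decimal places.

By inclusion–exclusion:
Individual areas: |A| = 20, |B| = 21.
|A∩B|: x∈[1,5], y∈[4,7] → 4·3 = 12.
|A ∪ B| = 41 − 12 = 29.00.

29.00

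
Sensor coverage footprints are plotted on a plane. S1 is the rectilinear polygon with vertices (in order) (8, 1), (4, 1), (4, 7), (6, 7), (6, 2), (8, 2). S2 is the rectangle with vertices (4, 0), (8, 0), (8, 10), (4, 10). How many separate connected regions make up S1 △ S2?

S1 △ S2 splits into 2 disjoint pieces (area 4, area 22).

2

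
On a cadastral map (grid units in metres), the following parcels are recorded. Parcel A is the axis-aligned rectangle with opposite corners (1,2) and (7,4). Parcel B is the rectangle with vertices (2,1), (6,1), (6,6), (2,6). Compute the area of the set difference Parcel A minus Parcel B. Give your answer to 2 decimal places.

|Parcel A∩Parcel B|: x∈[2,6], y∈[2,4] → 4·2 = 8.
|Parcel A| = 12.
|Parcel A ∖ Parcel B| = |Parcel A| − |Parcel A∩Parcel B| = 12 − 8 = 4.00.

4.00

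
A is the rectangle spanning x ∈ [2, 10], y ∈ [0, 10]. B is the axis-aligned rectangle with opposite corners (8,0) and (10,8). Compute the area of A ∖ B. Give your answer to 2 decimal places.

|A∩B|: x∈[8,10], y∈[0,8] → 2·8 = 16.
|A| = 80.
|A ∖ B| = |A| − |A∩B| = 80 − 16 = 64.00.

64.00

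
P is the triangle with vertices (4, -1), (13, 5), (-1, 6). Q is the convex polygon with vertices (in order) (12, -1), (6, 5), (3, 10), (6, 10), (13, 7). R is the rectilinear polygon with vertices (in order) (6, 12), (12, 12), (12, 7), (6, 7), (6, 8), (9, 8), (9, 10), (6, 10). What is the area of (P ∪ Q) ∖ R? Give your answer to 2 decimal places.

80.68

|P ∪ Q| = 86.8966.
|(P ∪ Q) ∩ R| = 6.2143.
|(P ∪ Q) ∖ R| = 86.8966 − 6.2143 = 80.68.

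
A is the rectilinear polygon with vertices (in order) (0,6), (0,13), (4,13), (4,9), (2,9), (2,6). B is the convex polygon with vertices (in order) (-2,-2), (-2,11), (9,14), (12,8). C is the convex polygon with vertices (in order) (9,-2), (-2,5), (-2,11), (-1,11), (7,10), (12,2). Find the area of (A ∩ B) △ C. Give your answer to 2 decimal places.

101.86

|A ∩ B| = 18.3636.
|(A ∩ B) ∩ C| = 12.5.
|(A ∩ B) △ C| = 18.3636 + 108.5 − 25 = 101.86.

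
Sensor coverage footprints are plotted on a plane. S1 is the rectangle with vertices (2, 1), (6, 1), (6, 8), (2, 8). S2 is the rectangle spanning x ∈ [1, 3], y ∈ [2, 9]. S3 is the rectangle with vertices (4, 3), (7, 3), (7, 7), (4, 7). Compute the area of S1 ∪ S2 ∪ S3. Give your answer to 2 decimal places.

40.00

By inclusion–exclusion:
Individual areas: |S1| = 28, |S2| = 14, |S3| = 12.
|S1∩S2|: x∈[2,3], y∈[2,8] → 1·6 = 6.
|S1∩S3|: x∈[4,6], y∈[3,7] → 2·4 = 8.
|S2∩S3| = 0 (no overlap).
|S1∩S2∩S3| = 0.
|S1 ∪ S2 ∪ S3| = 54 − 14 + 0 = 40.00.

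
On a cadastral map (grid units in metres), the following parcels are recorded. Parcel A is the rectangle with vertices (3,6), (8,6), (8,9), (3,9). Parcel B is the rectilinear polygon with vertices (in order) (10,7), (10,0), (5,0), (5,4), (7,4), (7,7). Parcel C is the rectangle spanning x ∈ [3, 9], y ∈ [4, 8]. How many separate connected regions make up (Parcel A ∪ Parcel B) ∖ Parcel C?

(Parcel A ∪ Parcel B) ∖ Parcel C splits into 2 disjoint pieces (area 5, area 23).

2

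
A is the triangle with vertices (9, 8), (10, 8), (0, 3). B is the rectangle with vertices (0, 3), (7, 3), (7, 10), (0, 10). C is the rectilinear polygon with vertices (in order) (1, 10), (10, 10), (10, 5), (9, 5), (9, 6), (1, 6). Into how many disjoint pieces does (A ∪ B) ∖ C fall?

1

(A ∪ B) ∖ C is a single connected region.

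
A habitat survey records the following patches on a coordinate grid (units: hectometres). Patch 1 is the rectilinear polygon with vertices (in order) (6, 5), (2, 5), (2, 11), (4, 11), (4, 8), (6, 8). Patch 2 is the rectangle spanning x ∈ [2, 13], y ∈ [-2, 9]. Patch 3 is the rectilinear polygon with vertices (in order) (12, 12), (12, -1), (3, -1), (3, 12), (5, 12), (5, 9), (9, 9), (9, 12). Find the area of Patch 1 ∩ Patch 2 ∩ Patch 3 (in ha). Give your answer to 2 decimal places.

10.00

The intersection is the polygon with vertices (4,9), (4,8), (6,8), (6,5), (3,5), (3,9).
By the shoelace formula its area is 10.00.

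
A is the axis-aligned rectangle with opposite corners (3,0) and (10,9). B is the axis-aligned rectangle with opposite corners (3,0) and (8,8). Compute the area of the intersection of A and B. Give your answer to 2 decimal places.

40.00

|A∩B|: x∈[3,8], y∈[0,8] → 5·8 = 40.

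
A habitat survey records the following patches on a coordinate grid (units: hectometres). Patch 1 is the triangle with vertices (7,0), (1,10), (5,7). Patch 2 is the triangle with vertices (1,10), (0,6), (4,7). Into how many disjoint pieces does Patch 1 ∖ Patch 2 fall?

Patch 1 ∖ Patch 2 is a single connected region.

1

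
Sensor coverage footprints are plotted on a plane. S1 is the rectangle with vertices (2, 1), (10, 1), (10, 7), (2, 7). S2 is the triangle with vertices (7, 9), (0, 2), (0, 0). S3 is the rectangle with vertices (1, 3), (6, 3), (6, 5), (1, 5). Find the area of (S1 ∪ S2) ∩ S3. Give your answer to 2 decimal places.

The region (S1 ∪ S2) ∩ S3 is the polygon with vertices (2,4), (2,5), (6,5), (6,3), (1,3).
By the shoelace formula its area is 8.50.

8.50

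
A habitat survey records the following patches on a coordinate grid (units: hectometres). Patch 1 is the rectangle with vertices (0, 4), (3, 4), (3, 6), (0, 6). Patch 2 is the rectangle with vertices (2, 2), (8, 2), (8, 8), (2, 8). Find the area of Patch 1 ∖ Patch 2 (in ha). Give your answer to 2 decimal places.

|Patch 1∩Patch 2|: x∈[2,3], y∈[4,6] → 1·2 = 2.
|Patch 1| = 6.
|Patch 1 ∖ Patch 2| = |Patch 1| − |Patch 1∩Patch 2| = 6 − 2 = 4.00.

4.00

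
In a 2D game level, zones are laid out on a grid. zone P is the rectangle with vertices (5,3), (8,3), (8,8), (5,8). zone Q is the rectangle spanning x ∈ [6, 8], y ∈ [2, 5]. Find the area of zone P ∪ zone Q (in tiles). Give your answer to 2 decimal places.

By inclusion–exclusion:
Individual areas: |zone P| = 15, |zone Q| = 6.
|zone P∩zone Q|: x∈[6,8], y∈[3,5] → 2·2 = 4.
|zone P ∪ zone Q| = 21 − 4 = 17.00.

17.00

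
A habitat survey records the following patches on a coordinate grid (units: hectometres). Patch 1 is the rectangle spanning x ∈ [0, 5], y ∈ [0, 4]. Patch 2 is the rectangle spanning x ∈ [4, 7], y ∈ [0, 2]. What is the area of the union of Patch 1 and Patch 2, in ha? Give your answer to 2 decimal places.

24.00

By inclusion–exclusion:
Individual areas: |Patch 1| = 20, |Patch 2| = 6.
|Patch 1∩Patch 2|: x∈[4,5], y∈[0,2] → 1·2 = 2.
|Patch 1 ∪ Patch 2| = 26 − 2 = 24.00.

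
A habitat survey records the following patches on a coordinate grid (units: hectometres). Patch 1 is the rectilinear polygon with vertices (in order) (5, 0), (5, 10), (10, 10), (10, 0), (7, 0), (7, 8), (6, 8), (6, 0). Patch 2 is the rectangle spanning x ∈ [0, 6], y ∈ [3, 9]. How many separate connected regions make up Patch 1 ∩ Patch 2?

1

Patch 1 ∩ Patch 2 is a single connected region.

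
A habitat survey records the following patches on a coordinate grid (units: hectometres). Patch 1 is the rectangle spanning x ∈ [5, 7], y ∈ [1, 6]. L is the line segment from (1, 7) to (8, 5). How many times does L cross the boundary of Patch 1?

The segment meets the boundary at (7,5.286), (5,5.857).

2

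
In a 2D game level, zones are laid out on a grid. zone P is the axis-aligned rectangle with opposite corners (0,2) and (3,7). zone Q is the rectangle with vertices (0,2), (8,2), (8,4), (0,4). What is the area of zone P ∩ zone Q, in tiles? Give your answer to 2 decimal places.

6.00

|zone P∩zone Q|: x∈[0,3], y∈[2,4] → 3·2 = 6.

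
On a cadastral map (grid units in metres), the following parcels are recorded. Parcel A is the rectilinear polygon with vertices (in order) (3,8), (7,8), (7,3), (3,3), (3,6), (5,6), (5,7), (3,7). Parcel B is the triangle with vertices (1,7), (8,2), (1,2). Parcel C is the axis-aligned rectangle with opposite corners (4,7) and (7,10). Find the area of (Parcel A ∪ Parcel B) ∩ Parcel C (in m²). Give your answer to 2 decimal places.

3.00

The region (Parcel A ∪ Parcel B) ∩ Parcel C is the polygon with vertices (7,7), (5,7), (4,7), (4,8), (7,8).
By the shoelace formula its area is 3.00.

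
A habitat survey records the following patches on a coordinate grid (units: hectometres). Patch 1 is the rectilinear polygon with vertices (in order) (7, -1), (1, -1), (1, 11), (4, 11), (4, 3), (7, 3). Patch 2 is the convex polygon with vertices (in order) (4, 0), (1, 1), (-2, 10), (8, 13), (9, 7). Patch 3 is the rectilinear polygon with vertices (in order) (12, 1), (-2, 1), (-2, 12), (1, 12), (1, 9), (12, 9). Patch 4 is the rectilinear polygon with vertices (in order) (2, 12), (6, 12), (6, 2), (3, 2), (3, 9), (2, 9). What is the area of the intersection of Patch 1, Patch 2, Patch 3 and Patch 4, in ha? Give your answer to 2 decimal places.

8.77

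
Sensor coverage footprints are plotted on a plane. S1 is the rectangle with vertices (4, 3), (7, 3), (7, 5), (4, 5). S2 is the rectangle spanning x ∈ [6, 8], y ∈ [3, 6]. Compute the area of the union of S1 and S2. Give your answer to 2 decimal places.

By inclusion–exclusion:
Individual areas: |S1| = 6, |S2| = 6.
|S1∩S2|: x∈[6,7], y∈[3,5] → 1·2 = 2.
|S1 ∪ S2| = 12 − 2 = 10.00.

10.00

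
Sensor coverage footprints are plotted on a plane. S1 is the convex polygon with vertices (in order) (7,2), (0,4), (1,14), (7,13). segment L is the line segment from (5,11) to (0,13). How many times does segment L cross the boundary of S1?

The segment meets the boundary at (0.865,12.654).

1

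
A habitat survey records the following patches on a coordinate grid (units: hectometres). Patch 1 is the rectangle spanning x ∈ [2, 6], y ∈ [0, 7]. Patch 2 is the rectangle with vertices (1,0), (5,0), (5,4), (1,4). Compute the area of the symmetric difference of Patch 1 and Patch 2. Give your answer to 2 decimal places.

20.00

|Patch 1∩Patch 2|: x∈[2,5], y∈[0,4] → 3·4 = 12.
|Patch 1 △ Patch 2| = |Patch 1| + |Patch 2| − 2·|Patch 1∩Patch 2| = 28 + 16 − 24 = 20.00.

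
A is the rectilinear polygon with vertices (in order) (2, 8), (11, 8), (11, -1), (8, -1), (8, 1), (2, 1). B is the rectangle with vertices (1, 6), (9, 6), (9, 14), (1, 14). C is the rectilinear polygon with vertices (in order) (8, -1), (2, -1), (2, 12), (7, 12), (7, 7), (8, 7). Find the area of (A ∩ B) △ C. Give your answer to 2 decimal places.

|A ∩ B| = 14.
|(A ∩ B) ∩ C| = 11.
|(A ∩ B) △ C| = 14 + 73 − 22 = 65.00.

65.00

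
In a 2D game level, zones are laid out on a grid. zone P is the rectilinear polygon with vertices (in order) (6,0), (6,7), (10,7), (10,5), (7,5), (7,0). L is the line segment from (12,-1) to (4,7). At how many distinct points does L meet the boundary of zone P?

2

The segment meets the boundary at (6,5), (7,4).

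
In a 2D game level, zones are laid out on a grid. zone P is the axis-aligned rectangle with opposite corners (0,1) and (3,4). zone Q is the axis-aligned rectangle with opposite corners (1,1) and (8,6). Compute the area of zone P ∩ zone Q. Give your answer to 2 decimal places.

6.00

|zone P∩zone Q|: x∈[1,3], y∈[1,4] → 2·3 = 6.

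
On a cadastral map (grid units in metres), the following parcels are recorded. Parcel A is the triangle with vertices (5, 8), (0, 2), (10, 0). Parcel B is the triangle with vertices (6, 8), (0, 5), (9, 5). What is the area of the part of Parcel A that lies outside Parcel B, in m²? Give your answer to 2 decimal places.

|Parcel A| = 35, |Parcel A∩Parcel B| = 6.3244.
|Parcel A ∖ Parcel B| = |Parcel A| − |Parcel A∩Parcel B| = 35 − 6.3244 = 28.68.

28.68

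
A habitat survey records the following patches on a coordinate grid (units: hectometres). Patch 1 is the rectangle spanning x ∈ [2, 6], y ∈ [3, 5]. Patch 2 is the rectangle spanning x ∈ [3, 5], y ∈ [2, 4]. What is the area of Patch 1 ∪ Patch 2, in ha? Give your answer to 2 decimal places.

By inclusion–exclusion:
Individual areas: |Patch 1| = 8, |Patch 2| = 4.
|Patch 1∩Patch 2|: x∈[3,5], y∈[3,4] → 2·1 = 2.
|Patch 1 ∪ Patch 2| = 12 − 2 = 10.00.

10.00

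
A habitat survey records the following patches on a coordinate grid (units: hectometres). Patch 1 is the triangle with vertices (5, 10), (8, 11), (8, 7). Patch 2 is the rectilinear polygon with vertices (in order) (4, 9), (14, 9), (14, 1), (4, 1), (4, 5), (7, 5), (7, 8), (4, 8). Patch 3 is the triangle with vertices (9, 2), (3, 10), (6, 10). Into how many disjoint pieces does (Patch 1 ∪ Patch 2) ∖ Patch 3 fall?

(Patch 1 ∪ Patch 2) ∖ Patch 3 splits into 2 disjoint pieces (area 69.0417, area 0.1667).

2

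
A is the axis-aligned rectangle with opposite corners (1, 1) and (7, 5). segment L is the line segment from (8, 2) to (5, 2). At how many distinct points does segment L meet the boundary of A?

1

The segment meets the boundary at (7,2).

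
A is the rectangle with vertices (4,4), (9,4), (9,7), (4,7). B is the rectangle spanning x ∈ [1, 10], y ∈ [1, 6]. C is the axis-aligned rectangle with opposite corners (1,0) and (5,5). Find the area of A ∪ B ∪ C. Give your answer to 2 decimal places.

54.00

By inclusion–exclusion:
Individual areas: |A| = 15, |B| = 45, |C| = 20.
|A∩B|: x∈[4,9], y∈[4,6] → 5·2 = 10.
|A∩C|: x∈[4,5], y∈[4,5] → 1·1 = 1.
|B∩C|: x∈[1,5], y∈[1,5] → 4·4 = 16.
|A∩B∩C| = 1.
|A ∪ B ∪ C| = 80 − 27 + 1 = 54.00.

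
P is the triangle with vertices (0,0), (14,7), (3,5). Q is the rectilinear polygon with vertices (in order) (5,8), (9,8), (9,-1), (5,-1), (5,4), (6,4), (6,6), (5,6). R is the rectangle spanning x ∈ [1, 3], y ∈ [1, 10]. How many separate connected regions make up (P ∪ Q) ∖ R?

2

(P ∪ Q) ∖ R splits into 2 disjoint pieces (area 0.8333, area 45.7955).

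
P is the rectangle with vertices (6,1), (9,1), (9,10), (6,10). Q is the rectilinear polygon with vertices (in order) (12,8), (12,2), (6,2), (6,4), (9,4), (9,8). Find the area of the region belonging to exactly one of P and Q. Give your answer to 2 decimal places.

|P| = 27, |Q| = 24, |P∩Q| = 6.
|P △ Q| = |P| + |Q| − 2·|P∩Q| = 27 + 24 − 12 = 39.00.

39.00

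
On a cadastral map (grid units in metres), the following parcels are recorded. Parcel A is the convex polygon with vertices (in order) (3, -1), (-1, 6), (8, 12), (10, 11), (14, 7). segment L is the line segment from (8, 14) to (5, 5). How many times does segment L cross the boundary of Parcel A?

1

The segment meets the boundary at (7.143,11.429).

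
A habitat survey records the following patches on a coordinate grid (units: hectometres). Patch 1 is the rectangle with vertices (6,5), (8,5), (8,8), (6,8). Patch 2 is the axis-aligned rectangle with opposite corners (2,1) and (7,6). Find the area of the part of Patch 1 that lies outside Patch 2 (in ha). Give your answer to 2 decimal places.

5.00

|Patch 1∩Patch 2|: x∈[6,7], y∈[5,6] → 1·1 = 1.
|Patch 1| = 6.
|Patch 1 ∖ Patch 2| = |Patch 1| − |Patch 1∩Patch 2| = 6 − 1 = 5.00.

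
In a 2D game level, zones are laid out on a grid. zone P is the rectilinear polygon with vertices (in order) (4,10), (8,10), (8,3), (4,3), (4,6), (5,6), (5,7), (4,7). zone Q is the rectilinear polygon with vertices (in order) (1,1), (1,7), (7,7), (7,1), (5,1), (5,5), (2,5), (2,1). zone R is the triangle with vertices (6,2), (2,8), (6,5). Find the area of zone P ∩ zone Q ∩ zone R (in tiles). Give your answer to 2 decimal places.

The intersection is the polygon with vertices (5,5), (4,5), (4,6), (4.667,6), (6,5), (6,3), (5.333,3), (5,3.5).
By the shoelace formula its area is 3.25.

3.25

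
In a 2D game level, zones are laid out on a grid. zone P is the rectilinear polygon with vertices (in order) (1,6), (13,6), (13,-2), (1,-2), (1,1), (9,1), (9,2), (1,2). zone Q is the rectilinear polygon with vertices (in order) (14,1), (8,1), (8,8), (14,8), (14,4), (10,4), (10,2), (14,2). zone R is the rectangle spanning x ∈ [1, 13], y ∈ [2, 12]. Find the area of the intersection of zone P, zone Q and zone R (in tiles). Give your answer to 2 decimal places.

14.00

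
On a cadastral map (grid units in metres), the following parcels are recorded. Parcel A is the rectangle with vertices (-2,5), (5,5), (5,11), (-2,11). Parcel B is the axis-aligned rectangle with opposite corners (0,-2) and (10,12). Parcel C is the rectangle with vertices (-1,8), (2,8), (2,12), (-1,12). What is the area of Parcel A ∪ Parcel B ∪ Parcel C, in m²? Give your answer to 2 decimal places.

By inclusion–exclusion:
Individual areas: |Parcel A| = 42, |Parcel B| = 140, |Parcel C| = 12.
|Parcel A∩Parcel B|: x∈[0,5], y∈[5,11] → 5·6 = 30.
|Parcel A∩Parcel C|: x∈[-1,2], y∈[8,11] → 3·3 = 9.
|Parcel B∩Parcel C|: x∈[0,2], y∈[8,12] → 2·4 = 8.
|Parcel A∩Parcel B∩Parcel C| = 6.
|Parcel A ∪ Parcel B ∪ Parcel C| = 194 − 47 + 6 = 153.00.

153.00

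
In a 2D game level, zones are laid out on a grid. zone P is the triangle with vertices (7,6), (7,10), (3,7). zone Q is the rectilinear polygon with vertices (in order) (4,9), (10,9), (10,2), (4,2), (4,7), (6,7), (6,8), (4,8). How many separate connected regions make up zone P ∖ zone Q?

zone P ∖ zone Q splits into 2 disjoint pieces (area 0.6667, area 2.4583).

2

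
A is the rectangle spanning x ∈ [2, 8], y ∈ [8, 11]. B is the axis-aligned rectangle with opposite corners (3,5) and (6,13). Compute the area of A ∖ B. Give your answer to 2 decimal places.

9.00

|A∩B|: x∈[3,6], y∈[8,11] → 3·3 = 9.
|A| = 18.
|A ∖ B| = |A| − |A∩B| = 18 − 9 = 9.00.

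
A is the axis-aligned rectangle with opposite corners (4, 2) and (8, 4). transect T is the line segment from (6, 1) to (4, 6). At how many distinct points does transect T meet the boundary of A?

2

The segment meets the boundary at (4.8,4), (5.6,2).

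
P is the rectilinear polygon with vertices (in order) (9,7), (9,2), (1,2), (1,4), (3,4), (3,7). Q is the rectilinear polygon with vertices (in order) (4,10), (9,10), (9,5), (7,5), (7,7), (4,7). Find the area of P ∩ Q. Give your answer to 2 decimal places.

4.00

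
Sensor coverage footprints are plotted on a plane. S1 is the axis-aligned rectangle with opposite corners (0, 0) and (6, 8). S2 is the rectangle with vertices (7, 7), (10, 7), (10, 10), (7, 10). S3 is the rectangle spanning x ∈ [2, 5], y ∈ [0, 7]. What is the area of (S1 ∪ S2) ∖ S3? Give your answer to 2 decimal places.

|S1 ∪ S2| = 57.
|(S1 ∪ S2) ∩ S3| = 21.
|(S1 ∪ S2) ∖ S3| = 57 − 21 = 36.00.

36.00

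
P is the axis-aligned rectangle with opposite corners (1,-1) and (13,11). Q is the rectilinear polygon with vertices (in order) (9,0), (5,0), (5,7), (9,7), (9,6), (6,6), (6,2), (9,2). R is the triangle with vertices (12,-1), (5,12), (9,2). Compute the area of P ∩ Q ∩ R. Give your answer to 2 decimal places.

0.76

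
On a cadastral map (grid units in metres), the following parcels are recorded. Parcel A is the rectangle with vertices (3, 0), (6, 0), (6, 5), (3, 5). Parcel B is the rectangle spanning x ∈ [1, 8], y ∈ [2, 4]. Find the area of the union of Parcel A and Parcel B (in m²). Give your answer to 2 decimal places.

23.00

By inclusion–exclusion:
Individual areas: |Parcel A| = 15, |Parcel B| = 14.
|Parcel A∩Parcel B|: x∈[3,6], y∈[2,4] → 3·2 = 6.
|Parcel A ∪ Parcel B| = 29 − 6 = 23.00.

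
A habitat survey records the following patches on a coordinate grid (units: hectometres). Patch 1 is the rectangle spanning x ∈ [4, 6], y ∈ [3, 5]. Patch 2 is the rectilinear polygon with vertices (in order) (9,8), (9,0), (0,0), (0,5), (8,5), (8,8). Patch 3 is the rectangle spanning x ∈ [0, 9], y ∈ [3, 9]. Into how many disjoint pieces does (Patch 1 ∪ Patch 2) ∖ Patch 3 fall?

1

(Patch 1 ∪ Patch 2) ∖ Patch 3 is a single connected region.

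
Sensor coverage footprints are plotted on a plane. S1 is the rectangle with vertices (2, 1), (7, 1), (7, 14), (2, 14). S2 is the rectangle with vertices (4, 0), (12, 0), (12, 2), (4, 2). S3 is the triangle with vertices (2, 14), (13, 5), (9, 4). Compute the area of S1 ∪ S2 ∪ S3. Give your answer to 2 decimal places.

By inclusion–exclusion:
Individual areas: |S1| = 65, |S2| = 16, |S3| = 23.5.
|S1∩S2|: x∈[4,7], y∈[1,2] → 3·1 = 3.
|S1∩S3| = 7.6299.
|S2∩S3| = 0.
|S1∩S2∩S3| = 0.
|S1 ∪ S2 ∪ S3| = 104.5 − 10.6299 + 0 = 93.87.

93.87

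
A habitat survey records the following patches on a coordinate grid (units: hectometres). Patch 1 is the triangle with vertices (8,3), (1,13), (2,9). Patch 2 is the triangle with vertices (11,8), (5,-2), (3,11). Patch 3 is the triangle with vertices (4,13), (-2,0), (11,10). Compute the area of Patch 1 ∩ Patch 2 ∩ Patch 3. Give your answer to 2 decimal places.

3.40

The intersection is the polygon with vertices (3.546,7.455), (3.169,9.901), (5.865,6.05), (5.348,5.652).
By the shoelace formula its area is 3.40.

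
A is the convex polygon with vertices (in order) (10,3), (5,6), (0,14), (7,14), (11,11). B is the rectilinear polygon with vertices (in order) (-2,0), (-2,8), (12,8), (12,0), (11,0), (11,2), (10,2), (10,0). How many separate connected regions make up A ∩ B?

1

A ∩ B is a single connected region.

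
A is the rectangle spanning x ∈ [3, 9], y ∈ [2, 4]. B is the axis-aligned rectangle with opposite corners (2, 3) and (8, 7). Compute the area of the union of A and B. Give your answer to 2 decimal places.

31.00

By inclusion–exclusion:
Individual areas: |A| = 12, |B| = 24.
|A∩B|: x∈[3,8], y∈[3,4] → 5·1 = 5.
|A ∪ B| = 36 − 5 = 31.00.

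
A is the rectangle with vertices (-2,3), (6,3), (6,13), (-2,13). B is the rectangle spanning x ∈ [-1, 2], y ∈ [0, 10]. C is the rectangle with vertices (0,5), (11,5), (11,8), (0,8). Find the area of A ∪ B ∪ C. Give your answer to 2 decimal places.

By inclusion–exclusion:
Individual areas: |A| = 80, |B| = 30, |C| = 33.
|A∩B|: x∈[-1,2], y∈[3,10] → 3·7 = 21.
|A∩C|: x∈[0,6], y∈[5,8] → 6·3 = 18.
|B∩C|: x∈[0,2], y∈[5,8] → 2·3 = 6.
|A∩B∩C| = 6.
|A ∪ B ∪ C| = 143 − 45 + 6 = 104.00.

104.00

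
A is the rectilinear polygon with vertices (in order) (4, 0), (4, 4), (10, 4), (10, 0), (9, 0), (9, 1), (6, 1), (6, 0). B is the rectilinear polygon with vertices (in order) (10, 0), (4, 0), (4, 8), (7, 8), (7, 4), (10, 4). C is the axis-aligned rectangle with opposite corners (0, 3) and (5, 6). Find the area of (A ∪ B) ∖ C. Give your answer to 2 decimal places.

|A ∪ B| = 36.
|(A ∪ B) ∩ C| = 3.
|(A ∪ B) ∖ C| = 36 − 3 = 33.00.

33.00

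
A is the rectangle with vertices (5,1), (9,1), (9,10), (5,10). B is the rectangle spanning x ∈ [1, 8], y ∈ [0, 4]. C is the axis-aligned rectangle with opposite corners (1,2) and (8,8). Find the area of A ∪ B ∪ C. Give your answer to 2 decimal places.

By inclusion–exclusion:
Individual areas: |A| = 36, |B| = 28, |C| = 42.
|A∩B|: x∈[5,8], y∈[1,4] → 3·3 = 9.
|A∩C|: x∈[5,8], y∈[2,8] → 3·6 = 18.
|B∩C|: x∈[1,8], y∈[2,4] → 7·2 = 14.
|A∩B∩C| = 6.
|A ∪ B ∪ C| = 106 − 41 + 6 = 71.00.

71.00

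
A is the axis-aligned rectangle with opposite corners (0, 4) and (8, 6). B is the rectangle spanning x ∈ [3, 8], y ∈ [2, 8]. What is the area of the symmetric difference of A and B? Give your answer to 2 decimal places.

26.00

|A∩B|: x∈[3,8], y∈[4,6] → 5·2 = 10.
|A △ B| = |A| + |B| − 2·|A∩B| = 16 + 30 − 20 = 26.00.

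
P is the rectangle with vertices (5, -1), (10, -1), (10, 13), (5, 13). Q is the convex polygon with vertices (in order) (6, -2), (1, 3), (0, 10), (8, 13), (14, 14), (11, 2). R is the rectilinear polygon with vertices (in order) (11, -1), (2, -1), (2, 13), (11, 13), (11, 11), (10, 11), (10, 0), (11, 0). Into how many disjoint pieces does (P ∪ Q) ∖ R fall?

3

(P ∪ Q) ∖ R splits into 3 disjoint pieces (area 1.125, area 11.75, area 27.4).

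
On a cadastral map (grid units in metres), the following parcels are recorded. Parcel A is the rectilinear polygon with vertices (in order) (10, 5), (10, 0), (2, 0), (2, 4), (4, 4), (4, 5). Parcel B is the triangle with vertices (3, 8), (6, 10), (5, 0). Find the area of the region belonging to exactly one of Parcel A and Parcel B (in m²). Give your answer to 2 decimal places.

|Parcel A| = 38, |Parcel B| = 14, |Parcel A∩Parcel B| = 4.25.
|Parcel A △ Parcel B| = |Parcel A| + |Parcel B| − 2·|Parcel A∩Parcel B| = 38 + 14 − 8.5 = 43.50.

43.50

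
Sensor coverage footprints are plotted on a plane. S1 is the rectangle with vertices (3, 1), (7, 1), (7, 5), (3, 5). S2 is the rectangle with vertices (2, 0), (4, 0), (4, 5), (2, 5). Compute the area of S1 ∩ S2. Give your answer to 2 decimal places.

4.00

|S1∩S2|: x∈[3,4], y∈[1,5] → 1·4 = 4.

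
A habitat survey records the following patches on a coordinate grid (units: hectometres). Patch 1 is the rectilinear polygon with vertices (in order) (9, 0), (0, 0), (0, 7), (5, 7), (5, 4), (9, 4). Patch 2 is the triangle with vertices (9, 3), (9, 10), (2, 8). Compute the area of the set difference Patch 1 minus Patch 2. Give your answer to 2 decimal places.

49.39

|Patch 1| = 51, |Patch 1∩Patch 2| = 1.6143.
|Patch 1 ∖ Patch 2| = |Patch 1| − |Patch 1∩Patch 2| = 51 − 1.6143 = 49.39.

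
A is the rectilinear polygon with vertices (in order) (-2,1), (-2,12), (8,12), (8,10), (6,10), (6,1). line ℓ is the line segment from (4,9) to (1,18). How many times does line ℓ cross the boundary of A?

The segment meets the boundary at (3,12).

1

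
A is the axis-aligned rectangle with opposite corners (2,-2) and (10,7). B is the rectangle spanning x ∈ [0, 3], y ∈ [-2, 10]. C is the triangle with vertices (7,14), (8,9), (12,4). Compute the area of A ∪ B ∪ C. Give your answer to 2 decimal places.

106.40

By inclusion–exclusion:
Individual areas: |A| = 72, |B| = 36, |C| = 7.5.
|A∩B|: x∈[2,3], y∈[-2,7] → 1·9 = 9.
|A∩C| = 0.1.
|B∩C| = 0.
|A∩B∩C| = 0.
|A ∪ B ∪ C| = 115.5 − 9.1 + 0 = 106.40.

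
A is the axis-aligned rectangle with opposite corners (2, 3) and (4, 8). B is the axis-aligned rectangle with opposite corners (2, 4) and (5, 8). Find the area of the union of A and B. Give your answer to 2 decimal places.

14.00

By inclusion–exclusion:
Individual areas: |A| = 10, |B| = 12.
|A∩B|: x∈[2,4], y∈[4,8] → 2·4 = 8.
|A ∪ B| = 22 − 8 = 14.00.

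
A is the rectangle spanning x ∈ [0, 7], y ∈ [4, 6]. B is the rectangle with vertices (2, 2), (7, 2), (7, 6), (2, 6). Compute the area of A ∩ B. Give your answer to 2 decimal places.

|A∩B|: x∈[2,7], y∈[4,6] → 5·2 = 10.

10.00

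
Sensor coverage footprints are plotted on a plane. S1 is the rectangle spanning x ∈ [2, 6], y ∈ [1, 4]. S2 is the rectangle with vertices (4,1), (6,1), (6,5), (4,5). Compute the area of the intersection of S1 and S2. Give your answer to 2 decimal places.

6.00

|S1∩S2|: x∈[4,6], y∈[1,4] → 2·3 = 6.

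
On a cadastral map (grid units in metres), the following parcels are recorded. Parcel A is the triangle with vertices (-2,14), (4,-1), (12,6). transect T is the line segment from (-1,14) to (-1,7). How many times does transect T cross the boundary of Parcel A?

2

The segment meets the boundary at (-1,11.5), (-1,13.429).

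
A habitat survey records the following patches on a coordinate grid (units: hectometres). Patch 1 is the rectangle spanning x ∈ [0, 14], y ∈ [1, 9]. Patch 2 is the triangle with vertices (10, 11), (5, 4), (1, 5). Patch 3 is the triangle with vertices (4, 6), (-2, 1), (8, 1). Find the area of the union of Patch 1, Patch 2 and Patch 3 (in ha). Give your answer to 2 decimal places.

115.24

By inclusion–exclusion:
Individual areas: |Patch 1| = 112, |Patch 2| = 16.5, |Patch 3| = 25.
|Patch 1∩Patch 2| = 14.9286.
|Patch 1∩Patch 3| = 23.3333.
|Patch 2∩Patch 3| = 2.7696.
|Patch 1∩Patch 2∩Patch 3| = 2.7696.
|Patch 1 ∪ Patch 2 ∪ Patch 3| = 153.5 − 41.0315 + 2.7696 = 115.24.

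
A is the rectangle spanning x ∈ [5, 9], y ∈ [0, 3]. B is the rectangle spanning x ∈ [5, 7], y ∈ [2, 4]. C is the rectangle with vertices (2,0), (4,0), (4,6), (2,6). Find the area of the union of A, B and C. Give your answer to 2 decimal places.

By inclusion–exclusion:
Individual areas: |A| = 12, |B| = 4, |C| = 12.
|A∩B|: x∈[5,7], y∈[2,3] → 2·1 = 2.
|A∩C| = 0 (no overlap).
|B∩C| = 0 (no overlap).
|A∩B∩C| = 0.
|A ∪ B ∪ C| = 28 − 2 + 0 = 26.00.

26.00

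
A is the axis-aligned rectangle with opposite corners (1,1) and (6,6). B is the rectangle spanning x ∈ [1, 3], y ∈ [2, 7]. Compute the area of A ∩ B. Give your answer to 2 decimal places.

8.00

|A∩B|: x∈[1,3], y∈[2,6] → 2·4 = 8.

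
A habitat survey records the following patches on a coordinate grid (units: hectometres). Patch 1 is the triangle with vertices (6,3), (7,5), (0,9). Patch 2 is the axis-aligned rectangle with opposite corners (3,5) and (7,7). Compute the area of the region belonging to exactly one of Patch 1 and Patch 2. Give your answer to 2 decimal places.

|Patch 1| = 9, |Patch 2| = 8, |Patch 1∩Patch 2| = 4.
|Patch 1 △ Patch 2| = |Patch 1| + |Patch 2| − 2·|Patch 1∩Patch 2| = 9 + 8 − 8 = 9.00.

9.00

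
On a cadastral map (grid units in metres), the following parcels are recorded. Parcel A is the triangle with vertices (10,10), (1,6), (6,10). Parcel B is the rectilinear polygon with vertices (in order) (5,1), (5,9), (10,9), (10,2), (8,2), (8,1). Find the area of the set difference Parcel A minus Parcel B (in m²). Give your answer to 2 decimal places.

6.32

|Parcel A| = 8, |Parcel A∩Parcel B| = 1.6806.
|Parcel A ∖ Parcel B| = |Parcel A| − |Parcel A∩Parcel B| = 8 − 1.6806 = 6.32.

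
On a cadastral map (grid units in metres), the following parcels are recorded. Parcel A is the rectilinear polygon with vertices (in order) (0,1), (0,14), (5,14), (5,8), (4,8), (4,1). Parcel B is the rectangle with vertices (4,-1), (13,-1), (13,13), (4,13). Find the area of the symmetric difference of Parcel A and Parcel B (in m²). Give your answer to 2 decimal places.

|Parcel A| = 58, |Parcel B| = 126, |Parcel A∩Parcel B| = 5.
|Parcel A △ Parcel B| = |Parcel A| + |Parcel B| − 2·|Parcel A∩Parcel B| = 58 + 126 − 10 = 174.00.

174.00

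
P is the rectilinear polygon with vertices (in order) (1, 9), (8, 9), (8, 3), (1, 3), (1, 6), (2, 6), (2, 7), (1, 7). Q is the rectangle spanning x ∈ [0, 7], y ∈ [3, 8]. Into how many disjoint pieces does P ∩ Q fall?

1

P ∩ Q is a single connected region.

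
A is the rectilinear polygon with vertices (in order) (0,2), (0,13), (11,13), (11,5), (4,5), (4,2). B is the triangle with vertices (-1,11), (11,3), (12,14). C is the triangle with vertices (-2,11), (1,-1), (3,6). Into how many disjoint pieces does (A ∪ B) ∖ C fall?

2

(A ∪ B) ∖ C splits into 2 disjoint pieces (area 95.9011, area 0.125).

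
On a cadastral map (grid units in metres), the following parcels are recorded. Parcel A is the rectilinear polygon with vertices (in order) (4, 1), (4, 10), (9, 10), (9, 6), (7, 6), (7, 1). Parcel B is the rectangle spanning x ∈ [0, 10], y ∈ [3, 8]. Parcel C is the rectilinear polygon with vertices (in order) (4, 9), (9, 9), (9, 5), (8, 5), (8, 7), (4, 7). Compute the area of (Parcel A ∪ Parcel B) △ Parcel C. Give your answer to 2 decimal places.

54.00

|Parcel A ∪ Parcel B| = 66.
|(Parcel A ∪ Parcel B) ∩ Parcel C| = 12.
|(Parcel A ∪ Parcel B) △ Parcel C| = 66 + 12 − 24 = 54.00.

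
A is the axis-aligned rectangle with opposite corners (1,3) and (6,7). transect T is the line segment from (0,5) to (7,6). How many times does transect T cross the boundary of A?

The segment meets the boundary at (1,5.143), (6,5.857).

2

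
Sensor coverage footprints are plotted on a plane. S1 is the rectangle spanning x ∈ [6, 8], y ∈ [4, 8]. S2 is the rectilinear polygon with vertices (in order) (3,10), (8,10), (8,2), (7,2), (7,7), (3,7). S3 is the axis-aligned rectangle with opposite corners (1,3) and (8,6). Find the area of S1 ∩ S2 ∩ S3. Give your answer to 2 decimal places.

2.00

The intersection is the polygon with vertices (7,4), (7,6), (8,6), (8,4).
By the shoelace formula its area is 2.00.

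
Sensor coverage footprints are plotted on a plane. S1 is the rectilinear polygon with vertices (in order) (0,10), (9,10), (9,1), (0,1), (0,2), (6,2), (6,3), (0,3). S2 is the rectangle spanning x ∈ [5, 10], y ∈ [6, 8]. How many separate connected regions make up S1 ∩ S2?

S1 ∩ S2 is a single connected region.

1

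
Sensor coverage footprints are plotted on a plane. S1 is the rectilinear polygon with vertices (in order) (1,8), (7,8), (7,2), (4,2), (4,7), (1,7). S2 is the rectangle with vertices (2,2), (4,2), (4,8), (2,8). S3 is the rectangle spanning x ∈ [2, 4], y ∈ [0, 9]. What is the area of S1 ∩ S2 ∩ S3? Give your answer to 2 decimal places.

2.00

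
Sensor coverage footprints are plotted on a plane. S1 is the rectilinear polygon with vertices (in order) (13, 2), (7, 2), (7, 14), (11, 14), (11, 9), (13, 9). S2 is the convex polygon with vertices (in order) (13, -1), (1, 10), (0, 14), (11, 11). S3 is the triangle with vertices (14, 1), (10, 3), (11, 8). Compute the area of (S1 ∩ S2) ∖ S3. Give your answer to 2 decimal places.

33.17

|S1 ∩ S2| = 41.1894.
|(S1 ∩ S2) ∩ S3| = 8.0227.
|(S1 ∩ S2) ∖ S3| = 41.1894 − 8.0227 = 33.17.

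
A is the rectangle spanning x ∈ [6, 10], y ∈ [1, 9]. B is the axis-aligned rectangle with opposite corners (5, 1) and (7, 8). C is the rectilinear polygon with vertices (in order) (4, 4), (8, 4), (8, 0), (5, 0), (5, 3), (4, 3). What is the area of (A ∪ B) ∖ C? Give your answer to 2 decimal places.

30.00

|A ∪ B| = 39.
|(A ∪ B) ∩ C| = 9.
|(A ∪ B) ∖ C| = 39 − 9 = 30.00.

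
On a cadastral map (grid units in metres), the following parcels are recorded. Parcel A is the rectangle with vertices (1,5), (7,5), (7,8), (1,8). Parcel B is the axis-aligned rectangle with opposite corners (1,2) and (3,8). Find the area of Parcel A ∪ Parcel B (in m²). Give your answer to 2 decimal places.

By inclusion–exclusion:
Individual areas: |Parcel A| = 18, |Parcel B| = 12.
|Parcel A∩Parcel B|: x∈[1,3], y∈[5,8] → 2·3 = 6.
|Parcel A ∪ Parcel B| = 30 − 6 = 24.00.

24.00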